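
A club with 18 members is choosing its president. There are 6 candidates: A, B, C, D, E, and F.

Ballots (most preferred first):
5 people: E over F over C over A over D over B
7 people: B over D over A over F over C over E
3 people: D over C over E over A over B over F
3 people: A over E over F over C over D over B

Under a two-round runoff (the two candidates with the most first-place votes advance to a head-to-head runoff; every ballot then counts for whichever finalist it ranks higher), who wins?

E

Round 1 first-place votes: A 3, B 7, C 0, D 3, E 5, F 0. B and E advance.
Runoff: B is ranked above E on 7 ballots, E above B on 11.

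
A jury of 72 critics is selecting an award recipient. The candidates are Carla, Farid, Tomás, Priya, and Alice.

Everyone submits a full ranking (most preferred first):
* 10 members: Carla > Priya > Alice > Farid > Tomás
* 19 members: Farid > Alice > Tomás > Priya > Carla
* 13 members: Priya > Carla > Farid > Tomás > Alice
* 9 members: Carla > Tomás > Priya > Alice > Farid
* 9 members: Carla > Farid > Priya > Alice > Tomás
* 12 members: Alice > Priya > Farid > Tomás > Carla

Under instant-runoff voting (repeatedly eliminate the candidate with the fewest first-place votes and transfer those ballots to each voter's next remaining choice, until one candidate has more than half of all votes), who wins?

Round 1: Carla 28, Farid 19, Tomás 0, Priya 13, Alice 12. Tomás eliminated.
Round 2: Carla 28, Farid 19, Priya 13, Alice 12. Alice eliminated.
Round 3: Carla 28, Farid 19, Priya 25. Farid eliminated.
Round 4: Carla 28, Priya 44. Priya has a majority (≥37).

Priya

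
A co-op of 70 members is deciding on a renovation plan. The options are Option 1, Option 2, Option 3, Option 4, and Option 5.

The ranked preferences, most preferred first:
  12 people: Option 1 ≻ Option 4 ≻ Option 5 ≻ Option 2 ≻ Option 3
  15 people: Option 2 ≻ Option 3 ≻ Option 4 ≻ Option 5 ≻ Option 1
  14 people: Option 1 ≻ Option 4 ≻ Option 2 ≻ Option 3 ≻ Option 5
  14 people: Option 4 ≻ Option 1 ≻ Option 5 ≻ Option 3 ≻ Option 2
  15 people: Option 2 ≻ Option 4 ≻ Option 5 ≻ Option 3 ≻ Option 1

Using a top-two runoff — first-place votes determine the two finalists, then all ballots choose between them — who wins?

Round 1 first-place votes: Option 1 26, Option 2 30, Option 3 0, Option 4 14, Option 5 0. Option 2 and Option 1 advance.
Runoff: Option 2 is ranked above Option 1 on 30 ballots, Option 1 above Option 2 on 40.

Option 1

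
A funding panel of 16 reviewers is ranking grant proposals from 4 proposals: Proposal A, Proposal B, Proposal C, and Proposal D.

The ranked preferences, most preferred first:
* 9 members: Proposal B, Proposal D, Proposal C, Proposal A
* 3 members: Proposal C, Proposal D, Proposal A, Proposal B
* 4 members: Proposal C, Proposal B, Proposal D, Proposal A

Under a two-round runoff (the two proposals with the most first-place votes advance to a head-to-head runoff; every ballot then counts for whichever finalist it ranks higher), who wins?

Round 1 first-place votes: Proposal A 0, Proposal B 9, Proposal C 7, Proposal D 0. Proposal B and Proposal C advance.
Runoff: Proposal B is ranked above Proposal C on 9 ballots, Proposal C above Proposal B on 7.

Proposal B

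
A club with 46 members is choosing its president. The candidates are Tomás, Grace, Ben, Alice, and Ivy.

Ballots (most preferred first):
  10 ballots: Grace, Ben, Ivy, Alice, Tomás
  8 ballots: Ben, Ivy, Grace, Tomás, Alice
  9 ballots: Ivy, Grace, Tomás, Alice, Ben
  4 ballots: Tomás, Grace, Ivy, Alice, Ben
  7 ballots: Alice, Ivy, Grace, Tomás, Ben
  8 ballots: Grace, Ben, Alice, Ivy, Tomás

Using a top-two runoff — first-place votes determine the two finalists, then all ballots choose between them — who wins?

Ivy

Round 1 first-place votes: Tomás 4, Grace 18, Ben 8, Alice 7, Ivy 9. Grace and Ivy advance.
Runoff: Grace is ranked above Ivy on 22 ballots, Ivy above Grace on 24.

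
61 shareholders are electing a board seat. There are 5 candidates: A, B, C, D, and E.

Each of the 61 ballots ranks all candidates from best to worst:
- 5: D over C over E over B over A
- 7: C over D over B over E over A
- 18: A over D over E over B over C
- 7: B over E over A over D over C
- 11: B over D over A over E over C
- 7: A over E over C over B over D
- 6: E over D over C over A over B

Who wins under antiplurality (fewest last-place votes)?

Last-place votes: A 12, B 6, C 36, D 7, E 0.

E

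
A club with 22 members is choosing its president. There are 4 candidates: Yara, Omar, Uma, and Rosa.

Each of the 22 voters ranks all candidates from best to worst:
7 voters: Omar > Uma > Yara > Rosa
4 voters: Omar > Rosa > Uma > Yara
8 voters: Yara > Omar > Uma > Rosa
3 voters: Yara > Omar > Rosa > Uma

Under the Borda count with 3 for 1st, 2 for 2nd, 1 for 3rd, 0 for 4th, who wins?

Yara: 7×1 + 4×0 + 8×3 + 3×3 = 40
Omar: 7×3 + 4×3 + 8×2 + 3×2 = 55
Uma: 7×2 + 4×1 + 8×1 + 3×0 = 26
Rosa: 7×0 + 4×2 + 8×0 + 3×1 = 11

Omar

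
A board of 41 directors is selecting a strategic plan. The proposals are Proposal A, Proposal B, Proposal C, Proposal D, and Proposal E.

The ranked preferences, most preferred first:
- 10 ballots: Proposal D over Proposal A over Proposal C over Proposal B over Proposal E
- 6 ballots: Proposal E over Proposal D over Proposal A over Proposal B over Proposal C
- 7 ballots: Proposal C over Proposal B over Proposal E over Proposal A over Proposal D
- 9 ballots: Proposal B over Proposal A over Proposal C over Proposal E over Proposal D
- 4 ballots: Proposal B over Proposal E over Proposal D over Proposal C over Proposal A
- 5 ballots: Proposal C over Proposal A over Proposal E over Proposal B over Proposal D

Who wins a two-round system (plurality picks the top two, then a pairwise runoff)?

Proposal C

Round 1 first-place votes: Proposal A 0, Proposal B 13, Proposal C 12, Proposal D 10, Proposal E 6. Proposal B and Proposal C advance.
Runoff: Proposal B is ranked above Proposal C on 19 ballots, Proposal C above Proposal B on 22.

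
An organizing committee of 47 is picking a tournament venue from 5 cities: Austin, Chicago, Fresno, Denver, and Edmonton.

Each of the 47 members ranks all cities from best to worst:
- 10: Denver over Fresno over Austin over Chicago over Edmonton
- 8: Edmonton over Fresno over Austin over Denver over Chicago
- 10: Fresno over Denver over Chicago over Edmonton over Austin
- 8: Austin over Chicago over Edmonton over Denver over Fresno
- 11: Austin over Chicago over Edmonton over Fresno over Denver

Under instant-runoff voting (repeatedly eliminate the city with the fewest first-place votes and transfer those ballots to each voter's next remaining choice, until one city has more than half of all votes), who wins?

Round 1: Austin 19, Chicago 0, Fresno 10, Denver 10, Edmonton 8. Chicago eliminated.
Round 2: Austin 19, Fresno 10, Denver 10, Edmonton 8. Edmonton eliminated.
Round 3: Austin 19, Fresno 18, Denver 10. Denver eliminated.
Round 4: Austin 19, Fresno 28. Fresno has a majority (≥24).

Fresno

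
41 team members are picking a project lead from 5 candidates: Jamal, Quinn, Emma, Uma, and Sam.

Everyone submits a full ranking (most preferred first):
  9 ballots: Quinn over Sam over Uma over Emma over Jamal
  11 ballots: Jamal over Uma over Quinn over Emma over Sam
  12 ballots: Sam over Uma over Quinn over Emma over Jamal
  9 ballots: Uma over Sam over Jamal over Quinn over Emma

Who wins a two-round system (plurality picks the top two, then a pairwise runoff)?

Round 1 first-place votes: Jamal 11, Quinn 9, Emma 0, Uma 9, Sam 12. Sam and Jamal advance.
Runoff: Sam is ranked above Jamal on 30 ballots, Jamal above Sam on 11.

Sam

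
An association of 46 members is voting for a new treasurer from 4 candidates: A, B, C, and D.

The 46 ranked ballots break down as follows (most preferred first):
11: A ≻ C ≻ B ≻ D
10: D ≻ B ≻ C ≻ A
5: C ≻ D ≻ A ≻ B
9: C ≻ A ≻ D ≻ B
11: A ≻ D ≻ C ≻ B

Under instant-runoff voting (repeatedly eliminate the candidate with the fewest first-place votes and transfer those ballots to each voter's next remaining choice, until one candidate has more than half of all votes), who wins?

C

Round 1: A 22, B 0, C 14, D 10. B eliminated.
Round 2: A 22, C 14, D 10. D eliminated.
Round 3: A 22, C 24. C has a majority (≥24).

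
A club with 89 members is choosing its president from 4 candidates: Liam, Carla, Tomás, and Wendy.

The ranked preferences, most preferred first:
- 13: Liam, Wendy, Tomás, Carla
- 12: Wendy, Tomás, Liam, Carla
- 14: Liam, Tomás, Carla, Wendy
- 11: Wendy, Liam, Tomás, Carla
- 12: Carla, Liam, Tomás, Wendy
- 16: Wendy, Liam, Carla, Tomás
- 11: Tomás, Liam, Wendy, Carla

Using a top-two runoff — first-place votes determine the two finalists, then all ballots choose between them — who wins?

Liam

Round 1 first-place votes: Liam 27, Carla 12, Tomás 11, Wendy 39. Wendy and Liam advance.
Runoff: Wendy is ranked above Liam on 39 ballots, Liam above Wendy on 50.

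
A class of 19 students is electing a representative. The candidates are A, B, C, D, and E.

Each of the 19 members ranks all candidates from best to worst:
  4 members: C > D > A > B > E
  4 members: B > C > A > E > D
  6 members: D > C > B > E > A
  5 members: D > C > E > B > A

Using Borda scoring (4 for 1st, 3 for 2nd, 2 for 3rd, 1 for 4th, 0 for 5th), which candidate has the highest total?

A: 4×2 + 4×2 + 6×0 + 5×0 = 16
B: 4×1 + 4×4 + 6×2 + 5×1 = 37
C: 4×4 + 4×3 + 6×3 + 5×3 = 61
D: 4×3 + 4×0 + 6×4 + 5×4 = 56
E: 4×0 + 4×1 + 6×1 + 5×2 = 20

C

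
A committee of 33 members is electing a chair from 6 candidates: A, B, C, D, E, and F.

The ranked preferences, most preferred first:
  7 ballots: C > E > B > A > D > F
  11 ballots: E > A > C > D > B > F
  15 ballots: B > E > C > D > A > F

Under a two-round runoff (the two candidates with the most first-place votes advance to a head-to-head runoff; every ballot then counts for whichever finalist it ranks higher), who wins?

E

Round 1 first-place votes: A 0, B 15, C 7, D 0, E 11, F 0. B and E advance.
Runoff: B is ranked above E on 15 ballots, E above B on 18.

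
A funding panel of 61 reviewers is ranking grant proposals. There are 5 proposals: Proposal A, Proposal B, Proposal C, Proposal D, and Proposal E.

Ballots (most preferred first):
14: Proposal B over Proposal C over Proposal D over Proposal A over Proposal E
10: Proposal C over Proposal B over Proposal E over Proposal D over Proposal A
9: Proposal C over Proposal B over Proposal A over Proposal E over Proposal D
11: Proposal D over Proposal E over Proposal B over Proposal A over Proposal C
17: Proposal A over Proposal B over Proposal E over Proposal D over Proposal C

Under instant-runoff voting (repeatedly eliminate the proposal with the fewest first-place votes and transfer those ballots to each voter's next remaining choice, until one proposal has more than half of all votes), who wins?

Round 1: Proposal A 17, Proposal B 14, Proposal C 19, Proposal D 11, Proposal E 0. Proposal E eliminated.
Round 2: Proposal A 17, Proposal B 14, Proposal C 19, Proposal D 11. Proposal D eliminated.
Round 3: Proposal A 17, Proposal B 25, Proposal C 19. Proposal A eliminated.
Round 4: Proposal B 42, Proposal C 19. Proposal B has a majority (≥31).

Proposal B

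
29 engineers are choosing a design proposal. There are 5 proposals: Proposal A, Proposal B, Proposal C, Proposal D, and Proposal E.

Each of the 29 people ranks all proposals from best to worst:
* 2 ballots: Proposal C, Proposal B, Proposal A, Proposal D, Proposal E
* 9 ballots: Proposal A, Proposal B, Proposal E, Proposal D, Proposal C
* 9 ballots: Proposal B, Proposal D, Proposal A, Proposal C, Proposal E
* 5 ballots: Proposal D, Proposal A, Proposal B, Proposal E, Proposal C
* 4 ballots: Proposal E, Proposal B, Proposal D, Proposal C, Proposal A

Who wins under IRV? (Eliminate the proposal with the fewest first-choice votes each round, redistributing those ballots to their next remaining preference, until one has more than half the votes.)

Round 1: Proposal A 9, Proposal B 9, Proposal C 2, Proposal D 5, Proposal E 4. Proposal C eliminated.
Round 2: Proposal A 9, Proposal B 11, Proposal D 5, Proposal E 4. Proposal E eliminated.
Round 3: Proposal A 9, Proposal B 15, Proposal D 5. Proposal B has a majority (≥15).

Proposal B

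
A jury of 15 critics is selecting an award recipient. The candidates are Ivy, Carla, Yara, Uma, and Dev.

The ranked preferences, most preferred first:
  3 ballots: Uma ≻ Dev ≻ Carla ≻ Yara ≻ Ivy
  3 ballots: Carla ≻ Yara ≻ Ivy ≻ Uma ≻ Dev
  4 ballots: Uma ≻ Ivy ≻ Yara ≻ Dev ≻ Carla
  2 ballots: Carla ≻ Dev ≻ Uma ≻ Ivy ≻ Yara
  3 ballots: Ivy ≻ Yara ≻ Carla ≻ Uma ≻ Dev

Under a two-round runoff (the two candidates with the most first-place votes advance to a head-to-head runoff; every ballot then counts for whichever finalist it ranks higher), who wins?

Carla

Round 1 first-place votes: Ivy 3, Carla 5, Yara 0, Uma 7, Dev 0. Uma and Carla advance.
Runoff: Uma is ranked above Carla on 7 ballots, Carla above Uma on 8.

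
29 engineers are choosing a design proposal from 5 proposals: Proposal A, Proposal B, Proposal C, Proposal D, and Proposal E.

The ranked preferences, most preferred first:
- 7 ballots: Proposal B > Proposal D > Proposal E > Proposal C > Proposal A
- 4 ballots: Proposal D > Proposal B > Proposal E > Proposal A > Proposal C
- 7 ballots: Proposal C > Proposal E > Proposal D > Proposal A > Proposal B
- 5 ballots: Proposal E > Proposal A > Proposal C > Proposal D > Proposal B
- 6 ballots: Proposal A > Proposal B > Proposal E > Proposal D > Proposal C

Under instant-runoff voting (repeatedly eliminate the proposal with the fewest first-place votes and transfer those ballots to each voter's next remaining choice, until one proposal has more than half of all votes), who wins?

Round 1: Proposal A 6, Proposal B 7, Proposal C 7, Proposal D 4, Proposal E 5. Proposal D eliminated.
Round 2: Proposal A 6, Proposal B 11, Proposal C 7, Proposal E 5. Proposal E eliminated.
Round 3: Proposal A 11, Proposal B 11, Proposal C 7. Proposal C eliminated.
Round 4: Proposal A 18, Proposal B 11. Proposal A has a majority (≥15).

Proposal A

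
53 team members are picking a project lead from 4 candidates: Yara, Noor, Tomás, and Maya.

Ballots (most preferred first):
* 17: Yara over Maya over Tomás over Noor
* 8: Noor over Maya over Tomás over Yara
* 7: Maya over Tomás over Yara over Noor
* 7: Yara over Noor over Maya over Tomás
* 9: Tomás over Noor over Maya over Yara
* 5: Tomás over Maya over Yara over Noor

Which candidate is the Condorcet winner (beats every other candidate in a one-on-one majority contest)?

Maya

Maya vs Yara: 29–24
Maya vs Noor: 29–24
Maya vs Tomás: 39–14
Maya beats every other candidate.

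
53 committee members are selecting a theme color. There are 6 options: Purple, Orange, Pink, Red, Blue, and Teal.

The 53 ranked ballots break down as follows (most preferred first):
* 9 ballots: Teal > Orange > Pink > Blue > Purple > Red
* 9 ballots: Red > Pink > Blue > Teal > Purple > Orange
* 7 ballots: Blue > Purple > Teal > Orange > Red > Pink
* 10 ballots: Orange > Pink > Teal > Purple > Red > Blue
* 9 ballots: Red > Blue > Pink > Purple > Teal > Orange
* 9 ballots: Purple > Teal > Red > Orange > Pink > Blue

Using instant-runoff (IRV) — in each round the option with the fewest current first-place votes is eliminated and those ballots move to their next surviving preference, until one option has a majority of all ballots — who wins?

Red

Round 1: Purple 9, Orange 10, Pink 0, Red 18, Blue 7, Teal 9. Pink eliminated.
Round 2: Purple 9, Orange 10, Red 18, Blue 7, Teal 9. Blue eliminated.
Round 3: Purple 16, Orange 10, Red 18, Teal 9. Teal eliminated.
Round 4: Purple 16, Orange 19, Red 18. Purple eliminated.
Round 5: Orange 26, Red 27. Red has a majority (≥27).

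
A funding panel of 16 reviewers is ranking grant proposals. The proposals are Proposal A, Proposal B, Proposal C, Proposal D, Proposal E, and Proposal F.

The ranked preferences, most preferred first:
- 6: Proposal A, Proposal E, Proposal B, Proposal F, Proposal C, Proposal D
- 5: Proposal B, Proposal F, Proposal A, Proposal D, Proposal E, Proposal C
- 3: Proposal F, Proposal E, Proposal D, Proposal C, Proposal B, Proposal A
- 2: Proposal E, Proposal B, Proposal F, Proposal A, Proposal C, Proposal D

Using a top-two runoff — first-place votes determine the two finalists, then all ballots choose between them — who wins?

Round 1 first-place votes: Proposal A 6, Proposal B 5, Proposal C 0, Proposal D 0, Proposal E 2, Proposal F 3. Proposal A and Proposal B advance.
Runoff: Proposal A is ranked above Proposal B on 6 ballots, Proposal B above Proposal A on 10.

Proposal B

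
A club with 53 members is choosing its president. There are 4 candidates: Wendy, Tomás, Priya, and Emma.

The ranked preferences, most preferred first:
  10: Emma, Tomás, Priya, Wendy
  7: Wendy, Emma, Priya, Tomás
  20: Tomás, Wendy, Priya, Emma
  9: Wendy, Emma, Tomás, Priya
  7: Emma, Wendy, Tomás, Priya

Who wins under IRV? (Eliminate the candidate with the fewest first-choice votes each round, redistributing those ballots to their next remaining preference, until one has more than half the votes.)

Round 1: Wendy 16, Tomás 20, Priya 0, Emma 17. Priya eliminated.
Round 2: Wendy 16, Tomás 20, Emma 17. Wendy eliminated.
Round 3: Tomás 20, Emma 33. Emma has a majority (≥27).

Emma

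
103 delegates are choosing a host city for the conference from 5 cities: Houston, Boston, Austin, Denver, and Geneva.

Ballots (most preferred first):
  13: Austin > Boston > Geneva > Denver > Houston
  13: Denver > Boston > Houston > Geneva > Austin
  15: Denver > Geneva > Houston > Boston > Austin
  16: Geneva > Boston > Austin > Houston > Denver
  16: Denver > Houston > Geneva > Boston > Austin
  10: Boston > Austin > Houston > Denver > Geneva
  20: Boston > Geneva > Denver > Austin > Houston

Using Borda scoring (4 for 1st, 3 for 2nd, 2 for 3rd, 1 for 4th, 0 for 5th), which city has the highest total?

Houston: 13×0 + 13×2 + 15×2 + 16×1 + 16×3 + 10×2 + 20×0 = 140
Boston: 13×3 + 13×3 + 15×1 + 16×3 + 16×1 + 10×4 + 20×4 = 277
Austin: 13×4 + 13×0 + 15×0 + 16×2 + 16×0 + 10×3 + 20×1 = 134
Denver: 13×1 + 13×4 + 15×4 + 16×0 + 16×4 + 10×1 + 20×2 = 239
Geneva: 13×2 + 13×1 + 15×3 + 16×4 + 16×2 + 10×0 + 20×3 = 240

Boston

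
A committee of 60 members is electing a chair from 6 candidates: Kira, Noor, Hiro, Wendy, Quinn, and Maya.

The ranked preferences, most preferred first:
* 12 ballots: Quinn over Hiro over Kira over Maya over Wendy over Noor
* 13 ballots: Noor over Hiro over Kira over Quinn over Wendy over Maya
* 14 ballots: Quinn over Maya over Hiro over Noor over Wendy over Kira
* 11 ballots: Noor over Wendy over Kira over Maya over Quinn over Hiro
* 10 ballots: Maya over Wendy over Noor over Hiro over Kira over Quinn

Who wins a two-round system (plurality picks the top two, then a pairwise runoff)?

Round 1 first-place votes: Kira 0, Noor 24, Hiro 0, Wendy 0, Quinn 26, Maya 10. Quinn and Noor advance.
Runoff: Quinn is ranked above Noor on 26 ballots, Noor above Quinn on 34.

Noor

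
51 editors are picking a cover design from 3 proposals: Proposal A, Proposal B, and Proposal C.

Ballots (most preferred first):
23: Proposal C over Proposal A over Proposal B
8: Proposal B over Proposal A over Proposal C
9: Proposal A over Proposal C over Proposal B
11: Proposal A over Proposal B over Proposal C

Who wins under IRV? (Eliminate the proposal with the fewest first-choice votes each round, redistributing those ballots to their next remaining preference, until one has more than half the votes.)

Proposal A

Round 1: Proposal A 20, Proposal B 8, Proposal C 23. Proposal B eliminated.
Round 2: Proposal A 28, Proposal C 23. Proposal A has a majority (≥26).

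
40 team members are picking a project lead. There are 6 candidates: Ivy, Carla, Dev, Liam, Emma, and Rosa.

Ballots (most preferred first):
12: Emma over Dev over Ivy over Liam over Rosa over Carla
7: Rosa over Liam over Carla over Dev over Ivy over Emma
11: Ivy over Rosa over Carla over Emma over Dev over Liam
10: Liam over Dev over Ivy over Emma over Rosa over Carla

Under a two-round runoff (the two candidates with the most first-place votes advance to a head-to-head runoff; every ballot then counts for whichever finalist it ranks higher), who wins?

Ivy

Round 1 first-place votes: Ivy 11, Carla 0, Dev 0, Liam 10, Emma 12, Rosa 7. Emma and Ivy advance.
Runoff: Emma is ranked above Ivy on 12 ballots, Ivy above Emma on 28.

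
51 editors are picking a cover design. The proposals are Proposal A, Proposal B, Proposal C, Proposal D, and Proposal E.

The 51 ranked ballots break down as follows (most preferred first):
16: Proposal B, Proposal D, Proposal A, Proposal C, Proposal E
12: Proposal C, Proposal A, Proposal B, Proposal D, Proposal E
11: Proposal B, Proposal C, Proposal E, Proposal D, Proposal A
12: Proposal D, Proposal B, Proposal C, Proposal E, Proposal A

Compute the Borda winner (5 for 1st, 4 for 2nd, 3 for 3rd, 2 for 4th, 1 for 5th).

Proposal A: 16×3 + 12×4 + 11×1 + 12×1 = 119
Proposal B: 16×5 + 12×3 + 11×5 + 12×4 = 219
Proposal C: 16×2 + 12×5 + 11×4 + 12×3 = 172
Proposal D: 16×4 + 12×2 + 11×2 + 12×5 = 170
Proposal E: 16×1 + 12×1 + 11×3 + 12×2 = 85

Proposal B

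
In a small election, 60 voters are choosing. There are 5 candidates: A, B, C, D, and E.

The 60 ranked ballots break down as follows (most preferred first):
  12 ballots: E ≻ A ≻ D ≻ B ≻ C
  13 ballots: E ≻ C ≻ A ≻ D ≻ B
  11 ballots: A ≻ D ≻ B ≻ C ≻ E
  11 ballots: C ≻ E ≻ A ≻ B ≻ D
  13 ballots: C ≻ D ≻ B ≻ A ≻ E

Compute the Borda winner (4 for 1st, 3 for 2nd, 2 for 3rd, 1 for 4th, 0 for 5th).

C

A: 12×3 + 13×2 + 11×4 + 11×2 + 13×1 = 141
B: 12×1 + 13×0 + 11×2 + 11×1 + 13×2 = 71
C: 12×0 + 13×3 + 11×1 + 11×4 + 13×4 = 146
D: 12×2 + 13×1 + 11×3 + 11×0 + 13×3 = 109
E: 12×4 + 13×4 + 11×0 + 11×3 + 13×0 = 133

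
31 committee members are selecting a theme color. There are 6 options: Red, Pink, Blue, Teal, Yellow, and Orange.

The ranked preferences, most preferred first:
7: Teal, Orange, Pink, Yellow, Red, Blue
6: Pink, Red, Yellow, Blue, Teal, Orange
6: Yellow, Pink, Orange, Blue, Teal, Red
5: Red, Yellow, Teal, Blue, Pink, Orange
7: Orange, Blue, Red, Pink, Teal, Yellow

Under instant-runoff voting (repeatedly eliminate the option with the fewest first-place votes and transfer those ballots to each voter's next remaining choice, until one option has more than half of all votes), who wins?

Round 1: Red 5, Pink 6, Blue 0, Teal 7, Yellow 6, Orange 7. Blue eliminated.
Round 2: Red 5, Pink 6, Teal 7, Yellow 6, Orange 7. Red eliminated.
Round 3: Pink 6, Teal 7, Yellow 11, Orange 7. Pink eliminated.
Round 4: Teal 7, Yellow 17, Orange 7. Yellow has a majority (≥16).

Yellow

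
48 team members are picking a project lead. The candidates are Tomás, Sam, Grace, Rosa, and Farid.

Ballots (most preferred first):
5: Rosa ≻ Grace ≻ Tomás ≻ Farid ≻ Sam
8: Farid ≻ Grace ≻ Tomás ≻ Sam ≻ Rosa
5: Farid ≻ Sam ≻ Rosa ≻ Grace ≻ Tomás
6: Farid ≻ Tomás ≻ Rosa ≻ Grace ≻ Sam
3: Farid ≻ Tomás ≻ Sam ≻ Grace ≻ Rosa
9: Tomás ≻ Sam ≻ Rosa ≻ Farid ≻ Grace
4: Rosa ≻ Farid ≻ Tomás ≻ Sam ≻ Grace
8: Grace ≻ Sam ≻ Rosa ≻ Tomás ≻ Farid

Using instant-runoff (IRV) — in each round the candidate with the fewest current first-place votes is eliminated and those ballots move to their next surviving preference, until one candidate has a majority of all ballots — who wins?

Rosa

Round 1: Tomás 9, Sam 0, Grace 8, Rosa 9, Farid 22. Sam eliminated.
Round 2: Tomás 9, Grace 8, Rosa 9, Farid 22. Grace eliminated.
Round 3: Tomás 9, Rosa 17, Farid 22. Tomás eliminated.
Round 4: Rosa 26, Farid 22. Rosa has a majority (≥25).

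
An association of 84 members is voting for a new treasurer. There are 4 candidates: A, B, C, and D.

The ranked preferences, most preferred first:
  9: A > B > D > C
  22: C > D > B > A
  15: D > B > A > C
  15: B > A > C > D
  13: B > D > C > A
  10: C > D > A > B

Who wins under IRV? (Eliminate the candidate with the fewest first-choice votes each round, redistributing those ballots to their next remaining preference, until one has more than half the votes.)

B

Round 1: A 9, B 28, C 32, D 15. A eliminated.
Round 2: B 37, C 32, D 15. D eliminated.
Round 3: B 52, C 32. B has a majority (≥43).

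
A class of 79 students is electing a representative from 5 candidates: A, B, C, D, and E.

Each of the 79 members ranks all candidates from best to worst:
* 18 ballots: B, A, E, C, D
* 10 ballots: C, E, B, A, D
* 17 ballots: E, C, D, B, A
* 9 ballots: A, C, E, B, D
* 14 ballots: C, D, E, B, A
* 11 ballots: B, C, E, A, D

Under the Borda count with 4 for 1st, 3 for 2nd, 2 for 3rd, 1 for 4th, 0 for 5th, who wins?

C

A: 18×3 + 10×1 + 17×0 + 9×4 + 14×0 + 11×1 = 111
B: 18×4 + 10×2 + 17×1 + 9×1 + 14×1 + 11×4 = 176
C: 18×1 + 10×4 + 17×3 + 9×3 + 14×4 + 11×3 = 225
D: 18×0 + 10×0 + 17×2 + 9×0 + 14×3 + 11×0 = 76
E: 18×2 + 10×3 + 17×4 + 9×2 + 14×2 + 11×2 = 202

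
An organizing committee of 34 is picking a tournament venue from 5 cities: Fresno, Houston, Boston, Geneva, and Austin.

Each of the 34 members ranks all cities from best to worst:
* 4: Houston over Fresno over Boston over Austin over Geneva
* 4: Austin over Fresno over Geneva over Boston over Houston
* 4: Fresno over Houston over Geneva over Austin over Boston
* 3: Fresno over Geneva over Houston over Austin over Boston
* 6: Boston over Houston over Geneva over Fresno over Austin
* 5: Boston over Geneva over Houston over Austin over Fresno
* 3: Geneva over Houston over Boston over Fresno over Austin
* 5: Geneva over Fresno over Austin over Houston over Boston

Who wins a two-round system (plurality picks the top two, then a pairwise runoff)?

Geneva

Round 1 first-place votes: Fresno 7, Houston 4, Boston 11, Geneva 8, Austin 4. Boston and Geneva advance.
Runoff: Boston is ranked above Geneva on 15 ballots, Geneva above Boston on 19.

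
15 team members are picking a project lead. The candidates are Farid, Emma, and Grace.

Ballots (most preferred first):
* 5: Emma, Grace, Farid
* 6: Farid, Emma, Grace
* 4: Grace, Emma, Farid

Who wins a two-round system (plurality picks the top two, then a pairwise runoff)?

Emma

Round 1 first-place votes: Farid 6, Emma 5, Grace 4. Farid and Emma advance.
Runoff: Farid is ranked above Emma on 6 ballots, Emma above Farid on 9.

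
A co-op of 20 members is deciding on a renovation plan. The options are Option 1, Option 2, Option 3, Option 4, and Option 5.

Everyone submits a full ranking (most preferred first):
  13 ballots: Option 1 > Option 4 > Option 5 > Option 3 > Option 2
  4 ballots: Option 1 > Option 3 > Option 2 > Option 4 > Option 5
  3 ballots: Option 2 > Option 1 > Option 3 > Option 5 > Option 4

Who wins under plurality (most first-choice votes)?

Option 1

First-place votes: Option 1 17, Option 2 3, Option 3 0, Option 4 0, Option 5 0.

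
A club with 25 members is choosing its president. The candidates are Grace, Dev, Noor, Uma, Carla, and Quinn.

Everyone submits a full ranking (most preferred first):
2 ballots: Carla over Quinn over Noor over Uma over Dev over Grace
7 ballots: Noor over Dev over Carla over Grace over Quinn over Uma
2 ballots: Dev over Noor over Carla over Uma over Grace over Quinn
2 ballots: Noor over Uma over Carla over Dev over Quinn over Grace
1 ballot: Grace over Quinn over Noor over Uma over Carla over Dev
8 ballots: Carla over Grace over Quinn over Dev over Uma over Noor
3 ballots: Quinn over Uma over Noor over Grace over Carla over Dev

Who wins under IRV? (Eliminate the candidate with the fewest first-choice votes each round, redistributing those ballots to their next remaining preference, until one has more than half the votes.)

Round 1: Grace 1, Dev 2, Noor 9, Uma 0, Carla 10, Quinn 3. Uma eliminated.
Round 2: Grace 1, Dev 2, Noor 9, Carla 10, Quinn 3. Grace eliminated.
Round 3: Dev 2, Noor 9, Carla 10, Quinn 4. Dev eliminated.
Round 4: Noor 11, Carla 10, Quinn 4. Quinn eliminated.
Round 5: Noor 15, Carla 10. Noor has a majority (≥13).

Noor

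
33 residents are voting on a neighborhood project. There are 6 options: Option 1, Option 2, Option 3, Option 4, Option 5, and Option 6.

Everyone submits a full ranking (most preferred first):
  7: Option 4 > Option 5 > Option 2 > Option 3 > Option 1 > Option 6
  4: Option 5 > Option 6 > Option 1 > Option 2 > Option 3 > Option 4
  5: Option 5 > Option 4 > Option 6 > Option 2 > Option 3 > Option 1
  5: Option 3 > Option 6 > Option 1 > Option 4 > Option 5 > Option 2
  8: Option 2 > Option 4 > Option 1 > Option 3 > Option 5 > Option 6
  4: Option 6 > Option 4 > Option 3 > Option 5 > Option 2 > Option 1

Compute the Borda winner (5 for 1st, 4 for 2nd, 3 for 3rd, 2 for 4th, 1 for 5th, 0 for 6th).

Option 4

Option 1: 7×1 + 4×3 + 5×0 + 5×3 + 8×3 + 4×0 = 58
Option 2: 7×3 + 4×2 + 5×2 + 5×0 + 8×5 + 4×1 = 83
Option 3: 7×2 + 4×1 + 5×1 + 5×5 + 8×2 + 4×3 = 76
Option 4: 7×5 + 4×0 + 5×4 + 5×2 + 8×4 + 4×4 = 113
Option 5: 7×4 + 4×5 + 5×5 + 5×1 + 8×1 + 4×2 = 94
Option 6: 7×0 + 4×4 + 5×3 + 5×4 + 8×0 + 4×5 = 71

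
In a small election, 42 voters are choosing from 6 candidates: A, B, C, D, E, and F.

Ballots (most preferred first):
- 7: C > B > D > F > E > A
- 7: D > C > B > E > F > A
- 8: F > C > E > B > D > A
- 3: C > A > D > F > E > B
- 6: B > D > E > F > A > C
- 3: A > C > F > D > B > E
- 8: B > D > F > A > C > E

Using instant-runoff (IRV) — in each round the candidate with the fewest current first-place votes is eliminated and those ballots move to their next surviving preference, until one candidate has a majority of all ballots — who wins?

C

Round 1: A 3, B 14, C 10, D 7, E 0, F 8. E eliminated.
Round 2: A 3, B 14, C 10, D 7, F 8. A eliminated.
Round 3: B 14, C 13, D 7, F 8. D eliminated.
Round 4: B 14, C 20, F 8. F eliminated.
Round 5: B 14, C 28. C has a majority (≥22).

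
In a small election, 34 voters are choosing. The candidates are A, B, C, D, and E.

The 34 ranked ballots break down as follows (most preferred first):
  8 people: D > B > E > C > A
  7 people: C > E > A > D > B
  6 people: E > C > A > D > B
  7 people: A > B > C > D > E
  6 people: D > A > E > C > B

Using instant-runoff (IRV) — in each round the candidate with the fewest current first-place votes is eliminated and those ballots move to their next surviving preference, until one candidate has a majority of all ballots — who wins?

C

Round 1: A 7, B 0, C 7, D 14, E 6. B eliminated.
Round 2: A 7, C 7, D 14, E 6. E eliminated.
Round 3: A 7, C 13, D 14. A eliminated.
Round 4: C 20, D 14. C has a majority (≥18).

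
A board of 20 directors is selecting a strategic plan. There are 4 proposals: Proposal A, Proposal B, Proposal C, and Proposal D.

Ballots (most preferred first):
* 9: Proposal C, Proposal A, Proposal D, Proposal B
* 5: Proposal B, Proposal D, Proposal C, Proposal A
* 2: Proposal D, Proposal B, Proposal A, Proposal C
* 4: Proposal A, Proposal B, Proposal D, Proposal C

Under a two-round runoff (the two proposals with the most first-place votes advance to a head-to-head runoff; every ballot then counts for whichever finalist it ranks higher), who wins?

Proposal B

Round 1 first-place votes: Proposal A 4, Proposal B 5, Proposal C 9, Proposal D 2. Proposal C and Proposal B advance.
Runoff: Proposal C is ranked above Proposal B on 9 ballots, Proposal B above Proposal C on 11.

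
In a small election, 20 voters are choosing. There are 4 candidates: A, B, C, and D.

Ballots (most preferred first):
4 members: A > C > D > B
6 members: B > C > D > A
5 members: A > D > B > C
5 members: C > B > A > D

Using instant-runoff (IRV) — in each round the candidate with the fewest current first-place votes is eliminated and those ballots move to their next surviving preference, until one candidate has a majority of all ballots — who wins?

Round 1: A 9, B 6, C 5, D 0. D eliminated.
Round 2: A 9, B 6, C 5. C eliminated.
Round 3: A 9, B 11. B has a majority (≥11).

B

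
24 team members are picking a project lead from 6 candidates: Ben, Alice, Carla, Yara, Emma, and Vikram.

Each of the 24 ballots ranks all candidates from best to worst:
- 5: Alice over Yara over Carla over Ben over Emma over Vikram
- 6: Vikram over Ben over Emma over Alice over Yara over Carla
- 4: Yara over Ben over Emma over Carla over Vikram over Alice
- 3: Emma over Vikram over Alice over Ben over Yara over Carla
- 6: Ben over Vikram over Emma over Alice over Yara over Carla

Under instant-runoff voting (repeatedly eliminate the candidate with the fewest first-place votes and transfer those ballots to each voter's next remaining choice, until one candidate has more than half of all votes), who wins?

Ben

Round 1: Ben 6, Alice 5, Carla 0, Yara 4, Emma 3, Vikram 6. Carla eliminated.
Round 2: Ben 6, Alice 5, Yara 4, Emma 3, Vikram 6. Emma eliminated.
Round 3: Ben 6, Alice 5, Yara 4, Vikram 9. Yara eliminated.
Round 4: Ben 10, Alice 5, Vikram 9. Alice eliminated.
Round 5: Ben 15, Vikram 9. Ben has a majority (≥13).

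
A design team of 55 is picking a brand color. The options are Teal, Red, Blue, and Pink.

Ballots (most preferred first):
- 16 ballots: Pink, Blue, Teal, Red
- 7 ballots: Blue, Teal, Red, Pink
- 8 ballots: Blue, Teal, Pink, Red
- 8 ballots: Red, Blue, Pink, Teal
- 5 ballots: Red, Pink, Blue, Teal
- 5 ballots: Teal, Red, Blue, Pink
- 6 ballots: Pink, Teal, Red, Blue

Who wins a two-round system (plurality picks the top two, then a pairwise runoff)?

Blue

Round 1 first-place votes: Teal 5, Red 13, Blue 15, Pink 22. Pink and Blue advance.
Runoff: Pink is ranked above Blue on 27 ballots, Blue above Pink on 28.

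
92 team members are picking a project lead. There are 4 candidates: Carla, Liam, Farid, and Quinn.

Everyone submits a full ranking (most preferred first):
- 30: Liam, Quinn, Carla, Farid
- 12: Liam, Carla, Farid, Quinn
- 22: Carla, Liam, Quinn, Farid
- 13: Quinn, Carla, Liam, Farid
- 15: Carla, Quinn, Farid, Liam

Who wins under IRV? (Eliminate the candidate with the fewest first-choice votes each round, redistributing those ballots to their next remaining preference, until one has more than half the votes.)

Carla

Round 1: Carla 37, Liam 42, Farid 0, Quinn 13. Farid eliminated.
Round 2: Carla 37, Liam 42, Quinn 13. Quinn eliminated.
Round 3: Carla 50, Liam 42. Carla has a majority (≥47).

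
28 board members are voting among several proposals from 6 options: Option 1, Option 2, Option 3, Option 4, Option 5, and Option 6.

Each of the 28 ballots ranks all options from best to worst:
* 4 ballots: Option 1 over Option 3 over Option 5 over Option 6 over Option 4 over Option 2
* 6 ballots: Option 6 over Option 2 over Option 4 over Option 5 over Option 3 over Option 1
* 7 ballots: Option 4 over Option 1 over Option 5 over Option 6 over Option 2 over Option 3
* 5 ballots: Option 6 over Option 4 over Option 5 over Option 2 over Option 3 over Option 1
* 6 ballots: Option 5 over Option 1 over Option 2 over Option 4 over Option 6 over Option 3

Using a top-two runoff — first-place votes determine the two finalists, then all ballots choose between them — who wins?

Option 6

Round 1 first-place votes: Option 1 4, Option 2 0, Option 3 0, Option 4 7, Option 5 6, Option 6 11. Option 6 and Option 4 advance.
Runoff: Option 6 is ranked above Option 4 on 15 ballots, Option 4 above Option 6 on 13.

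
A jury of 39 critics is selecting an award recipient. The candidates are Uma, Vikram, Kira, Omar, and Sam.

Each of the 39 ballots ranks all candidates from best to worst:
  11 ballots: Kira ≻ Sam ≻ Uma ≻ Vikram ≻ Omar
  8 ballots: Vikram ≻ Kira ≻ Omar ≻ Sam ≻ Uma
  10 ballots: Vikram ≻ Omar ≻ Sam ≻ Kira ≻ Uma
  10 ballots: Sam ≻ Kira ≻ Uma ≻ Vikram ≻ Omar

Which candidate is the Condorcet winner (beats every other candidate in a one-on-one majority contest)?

Sam vs Uma: 39–0
Sam vs Vikram: 21–18
Sam vs Kira: 20–19
Sam vs Omar: 21–18
Sam beats every other candidate.

Sam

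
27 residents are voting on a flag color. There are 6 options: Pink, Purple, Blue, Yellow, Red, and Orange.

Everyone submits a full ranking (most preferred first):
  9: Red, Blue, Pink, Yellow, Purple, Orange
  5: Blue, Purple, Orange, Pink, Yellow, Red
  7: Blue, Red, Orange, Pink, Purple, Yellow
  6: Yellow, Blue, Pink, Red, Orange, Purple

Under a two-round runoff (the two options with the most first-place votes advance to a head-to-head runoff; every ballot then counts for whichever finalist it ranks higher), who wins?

Blue

Round 1 first-place votes: Pink 0, Purple 0, Blue 12, Yellow 6, Red 9, Orange 0. Blue and Red advance.
Runoff: Blue is ranked above Red on 18 ballots, Red above Blue on 9.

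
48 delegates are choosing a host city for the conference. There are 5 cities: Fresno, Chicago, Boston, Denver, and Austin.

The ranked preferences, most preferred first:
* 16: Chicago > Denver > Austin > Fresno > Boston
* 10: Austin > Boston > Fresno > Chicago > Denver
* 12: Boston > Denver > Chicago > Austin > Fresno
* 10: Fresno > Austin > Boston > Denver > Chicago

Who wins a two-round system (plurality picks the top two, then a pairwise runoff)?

Round 1 first-place votes: Fresno 10, Chicago 16, Boston 12, Denver 0, Austin 10. Chicago and Boston advance.
Runoff: Chicago is ranked above Boston on 16 ballots, Boston above Chicago on 32.

Boston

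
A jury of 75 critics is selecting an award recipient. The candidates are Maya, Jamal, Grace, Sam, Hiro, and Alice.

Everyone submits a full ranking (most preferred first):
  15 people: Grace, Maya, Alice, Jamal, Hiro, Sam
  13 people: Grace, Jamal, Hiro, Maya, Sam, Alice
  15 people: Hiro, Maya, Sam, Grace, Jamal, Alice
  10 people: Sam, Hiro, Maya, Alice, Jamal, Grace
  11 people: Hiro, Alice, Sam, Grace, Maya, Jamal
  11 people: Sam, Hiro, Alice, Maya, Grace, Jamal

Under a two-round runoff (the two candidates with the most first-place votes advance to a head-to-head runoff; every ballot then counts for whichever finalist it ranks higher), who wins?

Round 1 first-place votes: Maya 0, Jamal 0, Grace 28, Sam 21, Hiro 26, Alice 0. Grace and Hiro advance.
Runoff: Grace is ranked above Hiro on 28 ballots, Hiro above Grace on 47.

Hiro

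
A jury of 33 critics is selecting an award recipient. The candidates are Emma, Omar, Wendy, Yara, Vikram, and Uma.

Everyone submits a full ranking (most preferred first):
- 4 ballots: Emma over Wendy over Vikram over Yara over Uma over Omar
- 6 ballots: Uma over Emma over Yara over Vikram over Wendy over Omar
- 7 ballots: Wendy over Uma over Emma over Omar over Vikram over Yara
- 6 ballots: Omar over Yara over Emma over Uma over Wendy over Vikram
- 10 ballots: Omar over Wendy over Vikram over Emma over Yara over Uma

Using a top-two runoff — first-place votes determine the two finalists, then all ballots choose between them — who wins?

Wendy

Round 1 first-place votes: Emma 4, Omar 16, Wendy 7, Yara 0, Vikram 0, Uma 6. Omar and Wendy advance.
Runoff: Omar is ranked above Wendy on 16 ballots, Wendy above Omar on 17.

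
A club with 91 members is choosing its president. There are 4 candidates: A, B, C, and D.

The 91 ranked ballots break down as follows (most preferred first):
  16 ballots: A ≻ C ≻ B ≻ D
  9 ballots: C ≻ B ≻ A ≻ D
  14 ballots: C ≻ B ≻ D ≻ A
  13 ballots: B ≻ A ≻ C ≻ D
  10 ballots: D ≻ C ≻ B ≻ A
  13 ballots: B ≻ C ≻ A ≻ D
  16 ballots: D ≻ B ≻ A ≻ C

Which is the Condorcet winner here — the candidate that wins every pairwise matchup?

C

C vs A: 46–45
C vs B: 49–42
C vs D: 65–26
C beats every other candidate.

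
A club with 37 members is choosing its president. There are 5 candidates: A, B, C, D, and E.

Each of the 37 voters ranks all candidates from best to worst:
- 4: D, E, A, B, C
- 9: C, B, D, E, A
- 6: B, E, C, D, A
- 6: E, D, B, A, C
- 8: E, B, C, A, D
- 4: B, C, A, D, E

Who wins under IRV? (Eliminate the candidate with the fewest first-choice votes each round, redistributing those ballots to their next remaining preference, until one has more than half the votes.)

Round 1: A 0, B 10, C 9, D 4, E 14. A eliminated.
Round 2: B 10, C 9, D 4, E 14. D eliminated.
Round 3: B 10, C 9, E 18. C eliminated.
Round 4: B 19, E 18. B has a majority (≥19).

B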